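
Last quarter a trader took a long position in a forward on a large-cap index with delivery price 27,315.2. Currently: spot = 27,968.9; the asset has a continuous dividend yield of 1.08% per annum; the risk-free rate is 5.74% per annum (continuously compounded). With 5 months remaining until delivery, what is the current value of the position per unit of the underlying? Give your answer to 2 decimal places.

Current fair forward for the remaining 5 months: F = S·e^((r − q)·T), (r − q) = 0.0574 − 0.0108 = 0.0466
F = 27968.9 · e^(0.0466 × 5/12) = 27968.9 × 1.01960640 = 28517.2694
Value of long forward = (F − K)·e^(−rT) = (28517.2694 − 27315.2) · e^(−0.0574·5/12)
= 1202.0694 × 0.97636707 = 1173.66

1173.66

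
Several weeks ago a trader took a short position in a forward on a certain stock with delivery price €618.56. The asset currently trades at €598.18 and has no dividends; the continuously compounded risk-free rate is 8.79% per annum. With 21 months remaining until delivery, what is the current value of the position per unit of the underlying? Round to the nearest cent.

-€67.81

Current fair forward for the remaining 21 months: F = S·e^(r·T), r = 0.0879
F = 598.18 · e^(0.0879 × 21/12) = 598.18 × 1.166287 = 697.6496
Value of long forward = (F − K)·e^(−rT) = (697.6496 − 618.56) · e^(−0.0879·21/12)
= 79.0896 × 0.857422 = 67.81
Short position value = −(long value) = -€67.81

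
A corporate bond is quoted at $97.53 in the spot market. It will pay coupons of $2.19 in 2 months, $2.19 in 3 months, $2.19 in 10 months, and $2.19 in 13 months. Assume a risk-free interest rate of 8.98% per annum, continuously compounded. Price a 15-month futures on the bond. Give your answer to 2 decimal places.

PV(coupons) I = 2.19·e^(−0.0898·2/12) + 2.19·e^(−0.0898·3/12) + 2.19·e^(−0.0898·10/12) + 2.19·e^(−0.0898·13/12)
I = 2.1575 + 2.1414 + 2.0321 + 1.9870 = 8.3180
F = (S − I)·e^(rT) = (97.53 − 8.3180) · e^(0.0898·15/12)
= 89.2120 · e^0.112250 = 89.2120 × 1.118793 = $99.81

$99.81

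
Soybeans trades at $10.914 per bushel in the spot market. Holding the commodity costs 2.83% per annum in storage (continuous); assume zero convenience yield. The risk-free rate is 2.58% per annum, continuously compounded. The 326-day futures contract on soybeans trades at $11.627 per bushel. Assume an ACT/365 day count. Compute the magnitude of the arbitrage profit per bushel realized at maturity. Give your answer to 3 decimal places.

$0.173 per bushel

Fair futures: F* = S·e^(carry·T), with carry = (r + u) = 0.0258 + 0.0283 = 0.0541
F* = 10.914 · e^(0.0541 × 326/365) = 10.914 · e^0.048319 = 10.914 × 1.049505 = $11.4543
Market $11.627 > fair $11.4543: forward overpriced → cash-and-carry (buy spot, short the forward).
At maturity, profit = |F_mkt − F*| = |11.627 − 11.4543| = $0.173 per bushel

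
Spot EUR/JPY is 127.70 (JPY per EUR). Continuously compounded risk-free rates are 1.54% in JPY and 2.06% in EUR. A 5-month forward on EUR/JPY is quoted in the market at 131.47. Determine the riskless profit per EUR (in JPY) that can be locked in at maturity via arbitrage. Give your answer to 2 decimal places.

4.05 per EUR (in JPY)

Fair forward: F* = S·e^(carry·T), with carry = (r_JPY − r_EUR) = 0.0154 − 0.0206 = -0.0052
F* = 127.70 · e^(-0.0052 × 5/12) = 127.70 · e^-0.002167 = 127.70 × 0.997835 = 127.4235
Market 131.47 > fair 127.4235: forward overpriced → cash-and-carry (buy spot, short the forward).
At maturity, profit = |F_mkt − F*| = |131.47 − 127.4235| = 4.05 per EUR (in JPY)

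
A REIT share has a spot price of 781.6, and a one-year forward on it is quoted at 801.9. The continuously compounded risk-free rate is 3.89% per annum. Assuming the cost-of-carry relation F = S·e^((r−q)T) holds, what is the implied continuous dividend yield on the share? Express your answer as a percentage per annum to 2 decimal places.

1.33%

From F = S·e^((r−q)T): (r − q) = ln(F/S)/T
ln(801.9/781.6) = ln(1.025972) = 0.025640
(r − q) = 0.025640 / (12/12) = 0.025640
q = r − ln(F/S)/T = 0.0389 − 0.025640 = 0.013260
q = 1.33%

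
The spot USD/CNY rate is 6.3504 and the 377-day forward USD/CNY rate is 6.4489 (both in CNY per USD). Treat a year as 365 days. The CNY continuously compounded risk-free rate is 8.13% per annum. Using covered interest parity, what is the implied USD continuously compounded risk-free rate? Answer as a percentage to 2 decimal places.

6.64%

F = S·e^((r_CNY − r_USD)T) ⇒ r_USD = r_CNY − ln(F/S)/T
ln(6.4489/6.3504) = 0.015392; /(377/365) = 0.014902
r_USD = 0.0813 − 0.014902 = 0.066398
r_USD = 6.64%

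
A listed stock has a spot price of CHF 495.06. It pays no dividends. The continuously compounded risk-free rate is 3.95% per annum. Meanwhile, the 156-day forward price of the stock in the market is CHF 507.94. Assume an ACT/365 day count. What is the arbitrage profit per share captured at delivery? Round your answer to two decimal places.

CHF 4.45 per share

Fair forward: F* = S·e^(carry·T), with carry = r = 0.0395
F* = 495.06 · e^(0.0395 × 156/365) = 495.06 · e^0.016882 = 495.06 × 1.017025 = CHF 503.4884
Market CHF 507.94 > fair CHF 503.4884: forward overpriced → cash-and-carry (buy spot, short the forward).
At maturity, profit = |F_mkt − F*| = |507.94 − 503.4884| = CHF 4.45 per share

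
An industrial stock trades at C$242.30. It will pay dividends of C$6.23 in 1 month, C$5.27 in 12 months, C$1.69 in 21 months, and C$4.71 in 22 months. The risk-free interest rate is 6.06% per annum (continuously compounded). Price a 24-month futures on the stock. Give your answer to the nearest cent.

C$254.45

PV(dividends) I = 6.23·e^(−0.0606·1/12) + 5.27·e^(−0.0606·12/12) + 1.69·e^(−0.0606·21/12) + 4.71·e^(−0.0606·22/12)
I = 6.1986 + 4.9601 + 1.5200 + 4.2147 = 16.8934
F = (S − I)·e^(rT) = (242.30 − 16.8934) · e^(0.0606·24/12)
= 225.4066 · e^0.121200 = 225.4066 × 1.128851 = C$254.45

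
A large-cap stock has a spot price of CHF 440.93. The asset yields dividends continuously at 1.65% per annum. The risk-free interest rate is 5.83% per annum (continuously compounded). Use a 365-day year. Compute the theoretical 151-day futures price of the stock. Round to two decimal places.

F = S·e^((r − q)T) = 440.93 · e^((0.0583 − 0.0165) × 151/365)
= 440.93 · e^0.017293 = 440.93 × 1.017443
F = CHF 448.62

CHF 448.62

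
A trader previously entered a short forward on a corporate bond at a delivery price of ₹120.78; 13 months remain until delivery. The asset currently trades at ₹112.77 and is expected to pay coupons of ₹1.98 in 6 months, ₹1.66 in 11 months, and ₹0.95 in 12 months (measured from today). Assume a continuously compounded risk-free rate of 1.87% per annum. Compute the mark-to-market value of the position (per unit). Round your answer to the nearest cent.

₹10.11

PV(remaining coupons) I = 1.98·e^(−0.0187·6/12) + 1.66·e^(−0.0187·11/12) + 0.95·e^(−0.0187·12/12) = 4.5258
Current forward F = (S − I)·e^(rT) = (112.77 − 4.5258)·e^(0.0187·13/12) = 108.2442 × 1.020465 = 110.4594
Value (long) = (F − K)·e^(−rT) = (110.4594 − 120.78) × 0.979945 = -10.1136
Short position value = −(long value) = ₹10.11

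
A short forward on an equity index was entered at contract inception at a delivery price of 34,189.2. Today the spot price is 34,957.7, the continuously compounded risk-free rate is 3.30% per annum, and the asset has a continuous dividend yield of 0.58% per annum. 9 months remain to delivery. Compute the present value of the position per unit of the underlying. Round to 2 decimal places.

Current fair forward for the remaining 9 months: F = S·e^((r − q)·T), (r − q) = 0.0330 − 0.0058 = 0.0272
F = 34957.7 · e^(0.0272 × 9/12) = 34957.7 × 1.02060950 = 35678.1607
Value of long forward = (F − K)·e^(−rT) = (35678.1607 − 34189.2) · e^(−0.0330·9/12)
= 1488.9607 × 0.97555377 = 1452.56
Short position value = −(long value) = -1452.56

-1452.56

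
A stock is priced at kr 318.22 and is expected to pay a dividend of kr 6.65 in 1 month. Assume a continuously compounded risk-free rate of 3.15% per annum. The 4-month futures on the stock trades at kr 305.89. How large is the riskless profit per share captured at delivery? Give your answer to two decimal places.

PV(dividends) I = 6.65·e^(−0.0315·1/12) = 6.6326
Fair futures F* = (S − I)·e^(rT) = (318.22 − 6.6326)·e^0.010500 = 311.5874 × 1.010555 = 314.8762
Market kr 305.89 < fair 314.8762: forward underpriced → reverse cash-and-carry (short the stock, invest proceeds at r, pay the dividends, go long the forward).
Profit at T = |F_mkt − F*| = |305.89 − 314.8762| = kr 8.99 per share

kr 8.99 per share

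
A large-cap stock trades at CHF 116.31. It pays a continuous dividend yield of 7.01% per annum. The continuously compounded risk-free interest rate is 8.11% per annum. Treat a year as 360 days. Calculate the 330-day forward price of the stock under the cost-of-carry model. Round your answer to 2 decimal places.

F = S·e^((r − q)T) = 116.31 · e^((0.0811 − 0.0701) × 330/360)
= 116.31 · e^0.010083 = 116.31 × 1.010134
F = CHF 117.49

CHF 117.49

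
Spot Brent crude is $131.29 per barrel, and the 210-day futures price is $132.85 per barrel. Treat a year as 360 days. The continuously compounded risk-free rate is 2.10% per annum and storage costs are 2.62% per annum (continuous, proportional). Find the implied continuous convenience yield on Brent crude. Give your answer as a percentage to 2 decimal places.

2.70%

F = S·e^((r+u−y)T) ⇒ (r+u−y) = ln(F/S)/T
ln(132.85/131.29) = 0.011812; /T ⇒ 0.020249
y = r + u − ln(F/S)/T = 0.0210 + 0.0262 − 0.020249 = 0.026951
y = 2.70%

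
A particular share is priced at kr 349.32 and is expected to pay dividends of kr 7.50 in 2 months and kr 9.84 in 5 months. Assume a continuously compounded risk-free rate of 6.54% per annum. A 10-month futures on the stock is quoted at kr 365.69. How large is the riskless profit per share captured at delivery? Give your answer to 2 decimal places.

kr 14.75 per share

PV(dividends) I = 7.50·e^(−0.0654·2/12) + 9.84·e^(−0.0654·5/12) = 16.9942
Fair futures F* = (S − I)·e^(rT) = (349.32 − 16.9942)·e^0.054500 = 332.3258 × 1.056012 = 350.9400
Market kr 365.69 > fair 350.9400: forward overpriced → cash-and-carry (borrow at r, buy the stock and collect the dividends, short the forward).
Profit at T = |F_mkt − F*| = |365.69 − 350.9400| = kr 14.75 per share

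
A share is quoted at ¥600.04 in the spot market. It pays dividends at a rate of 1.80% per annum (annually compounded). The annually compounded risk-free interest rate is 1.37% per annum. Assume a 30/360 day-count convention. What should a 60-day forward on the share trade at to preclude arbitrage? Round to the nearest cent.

¥599.62

F = S · (1+r)^T / (1+q)^T
= 600.04 × 1.002270 / 1.002978 = 600.04 × 0.999294
F = ¥599.62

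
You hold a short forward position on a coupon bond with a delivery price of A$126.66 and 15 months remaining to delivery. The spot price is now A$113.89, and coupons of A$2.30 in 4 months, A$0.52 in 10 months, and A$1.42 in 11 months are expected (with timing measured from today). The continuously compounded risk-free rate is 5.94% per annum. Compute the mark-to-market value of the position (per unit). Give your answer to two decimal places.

A$7.80

PV(remaining coupons) I = 2.30·e^(−0.0594·4/12) + 0.52·e^(−0.0594·10/12) + 1.42·e^(−0.0594·11/12) = 4.0945
Current forward F = (S − I)·e^(rT) = (113.89 − 4.0945)·e^(0.0594·15/12) = 109.7955 × 1.077076 = 118.2581
Value (long) = (F − K)·e^(−rT) = (118.2581 − 126.66) × 0.928440 = -7.8007
Short position value = −(long value) = A$7.80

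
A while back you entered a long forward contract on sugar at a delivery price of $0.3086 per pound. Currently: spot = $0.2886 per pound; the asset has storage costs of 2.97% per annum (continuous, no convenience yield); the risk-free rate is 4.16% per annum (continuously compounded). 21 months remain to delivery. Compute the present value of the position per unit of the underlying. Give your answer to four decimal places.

Current fair forward for the remaining 21 months: F = S·e^((r + u)·T), (r + u) = 0.0416 + 0.0297 = 0.0713
F = 0.2886 · e^(0.0713 × 21/12) = 0.2886 × 1.132894 = 0.3270
Value of long forward = (F − K)·e^(−rT) = (0.3270 − 0.3086) · e^(−0.0416·21/12)
= 0.0184 × 0.929787 = 0.0171

$0.0171 per pound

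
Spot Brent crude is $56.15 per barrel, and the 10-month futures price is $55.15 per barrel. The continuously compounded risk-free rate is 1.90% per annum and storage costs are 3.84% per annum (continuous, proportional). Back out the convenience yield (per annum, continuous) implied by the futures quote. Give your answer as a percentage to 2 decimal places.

F = S·e^((r+u−y)T) ⇒ (r+u−y) = ln(F/S)/T
ln(55.15/56.15) = -0.017970; /T ⇒ -0.021564
y = r + u − ln(F/S)/T = 0.0190 + 0.0384 + 0.021564 = 0.078964
y = 7.90%

7.90%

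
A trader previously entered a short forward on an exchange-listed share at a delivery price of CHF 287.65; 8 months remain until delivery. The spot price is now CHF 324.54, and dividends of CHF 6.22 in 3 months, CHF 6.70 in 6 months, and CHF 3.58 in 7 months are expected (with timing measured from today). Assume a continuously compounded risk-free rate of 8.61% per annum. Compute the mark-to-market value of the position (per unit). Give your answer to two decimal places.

PV(remaining dividends) I = 6.22·e^(−0.0861·3/12) + 6.70·e^(−0.0861·6/12) + 3.58·e^(−0.0861·7/12) = 15.9099
Current forward F = (S − I)·e^(rT) = (324.54 − 15.9099)·e^(0.0861·8/12) = 308.6301 × 1.059079 = 326.8637
Value (long) = (F − K)·e^(−rT) = (326.8637 − 287.65) × 0.944216 = 37.0262
Short position value = −(long value) = -CHF 37.03

-CHF 37.03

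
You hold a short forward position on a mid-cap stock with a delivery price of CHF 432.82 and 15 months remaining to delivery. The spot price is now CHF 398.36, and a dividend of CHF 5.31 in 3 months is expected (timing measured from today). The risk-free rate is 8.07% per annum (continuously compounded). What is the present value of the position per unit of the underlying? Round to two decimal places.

PV(remaining dividends) I = 5.31·e^(−0.0807·3/12) = 5.2039
Current forward F = (S − I)·e^(rT) = (398.36 − 5.2039)·e^(0.0807·15/12) = 393.1561 × 1.106138 = 434.8849
Value (long) = (F − K)·e^(−rT) = (434.8849 − 432.82) × 0.904046 = 1.8668
Short position value = −(long value) = -CHF 1.87

-CHF 1.87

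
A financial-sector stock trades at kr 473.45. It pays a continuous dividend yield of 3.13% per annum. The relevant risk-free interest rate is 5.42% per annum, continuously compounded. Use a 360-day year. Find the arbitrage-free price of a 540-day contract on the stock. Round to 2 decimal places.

F = S·e^((r − q)T) = 473.45 · e^((0.0542 − 0.0313) × 540/360)
= 473.45 · e^0.034350 = 473.45 × 1.034947
F = kr 490.00

kr 490.00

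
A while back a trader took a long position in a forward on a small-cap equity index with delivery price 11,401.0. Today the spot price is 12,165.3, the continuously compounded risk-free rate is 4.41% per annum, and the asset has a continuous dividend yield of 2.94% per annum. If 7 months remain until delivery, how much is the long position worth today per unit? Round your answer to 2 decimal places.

Current fair forward for the remaining 7 months: F = S·e^((r − q)·T), (r − q) = 0.0441 − 0.0294 = 0.0147
F = 12165.3 · e^(0.0147 × 7/12) = 12165.3 × 1.00861187 = 12270.0660
Value of long forward = (F − K)·e^(−rT) = (12270.0660 − 11401.0) · e^(−0.0441·7/12)
= 869.0660 × 0.97460307 = 846.99

846.99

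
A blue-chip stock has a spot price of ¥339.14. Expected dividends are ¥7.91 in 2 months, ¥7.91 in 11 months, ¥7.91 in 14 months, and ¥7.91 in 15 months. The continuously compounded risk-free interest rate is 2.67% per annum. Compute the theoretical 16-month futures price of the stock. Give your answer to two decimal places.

PV(dividends) I = 7.91·e^(−0.0267·2/12) + 7.91·e^(−0.0267·11/12) + 7.91·e^(−0.0267·14/12) + 7.91·e^(−0.0267·15/12)
I = 7.8749 + 7.7188 + 7.6674 + 7.6504 = 30.9115
F = (S − I)·e^(rT) = (339.14 − 30.9115) · e^(0.0267·16/12)
= 308.2285 · e^0.035600 = 308.2285 × 1.036241 = ¥319.40

¥319.40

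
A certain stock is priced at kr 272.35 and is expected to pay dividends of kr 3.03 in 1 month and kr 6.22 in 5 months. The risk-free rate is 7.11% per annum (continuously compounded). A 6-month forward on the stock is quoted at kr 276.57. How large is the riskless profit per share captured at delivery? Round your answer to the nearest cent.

kr 3.74 per share

PV(dividends) I = 3.03·e^(−0.0711·1/12) + 6.22·e^(−0.0711·5/12) = 9.0505
Fair forward F* = (S − I)·e^(rT) = (272.35 − 9.0505)·e^0.035550 = 263.2995 × 1.036189 = 272.8280
Market kr 276.57 > fair 272.8280: forward overpriced → cash-and-carry (borrow at r, buy the stock and collect the dividends, short the forward).
Profit at T = |F_mkt − F*| = |276.57 − 272.8280| = kr 3.74 per share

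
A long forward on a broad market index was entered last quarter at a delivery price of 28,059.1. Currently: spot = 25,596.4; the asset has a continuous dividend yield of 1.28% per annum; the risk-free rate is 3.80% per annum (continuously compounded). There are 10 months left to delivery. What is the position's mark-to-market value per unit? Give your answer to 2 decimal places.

-1859.66

Current fair forward for the remaining 10 months: F = S·e^((r − q)·T), (r − q) = 0.0380 − 0.0128 = 0.0252
F = 25596.4 · e^(0.0252 × 10/12) = 25596.4 × 1.02122205 = 26139.6081
Value of long forward = (F − K)·e^(−rT) = (26139.6081 − 28059.1) · e^(−0.0380·10/12)
= -1919.4919 × 0.96882947 = -1859.66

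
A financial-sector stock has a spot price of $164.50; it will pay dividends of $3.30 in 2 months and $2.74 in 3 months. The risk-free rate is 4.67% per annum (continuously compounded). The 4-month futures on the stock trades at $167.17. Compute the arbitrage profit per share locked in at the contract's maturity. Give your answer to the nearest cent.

PV(dividends) I = 3.30·e^(−0.0467·2/12) + 2.74·e^(−0.0467·3/12) = 5.9826
Fair futures F* = (S − I)·e^(rT) = (164.50 − 5.9826)·e^0.015567 = 158.5174 × 1.015689 = 161.0044
Market $167.17 > fair 161.0044: forward overpriced → cash-and-carry (borrow at r, buy the stock and collect the dividends, short the forward).
Profit at T = |F_mkt − F*| = |167.17 − 161.0044| = $6.17 per share

$6.17 per share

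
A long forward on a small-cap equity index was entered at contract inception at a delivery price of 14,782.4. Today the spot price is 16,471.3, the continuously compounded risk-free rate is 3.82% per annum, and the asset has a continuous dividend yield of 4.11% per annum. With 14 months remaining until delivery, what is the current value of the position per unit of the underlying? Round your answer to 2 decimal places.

1562.08

Current fair forward for the remaining 14 months: F = S·e^((r − q)·T), (r − q) = 0.0382 − 0.0411 = -0.0029
F = 16471.3 · e^(-0.0029 × 14/12) = 16471.3 × 0.99662238 = 16415.6662
Value of long forward = (F − K)·e^(−rT) = (16415.6662 − 14782.4) · e^(−0.0382·14/12)
= 1633.2662 × 0.95641184 = 1562.08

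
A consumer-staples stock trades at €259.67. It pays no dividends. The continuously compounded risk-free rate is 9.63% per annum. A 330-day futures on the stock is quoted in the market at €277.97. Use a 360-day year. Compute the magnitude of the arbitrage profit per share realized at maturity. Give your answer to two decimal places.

Fair futures: F* = S·e^(carry·T), with carry = r = 0.0963
F* = 259.67 · e^(0.0963 × 330/360) = 259.67 · e^0.088275 = 259.67 × 1.092288 = €283.6344
Market €277.97 < fair €283.6344: forward underpriced → reverse cash-and-carry (short spot, go long the forward).
At maturity, profit = |F_mkt − F*| = |277.97 − 283.6344| = €5.66 per share

€5.66 per share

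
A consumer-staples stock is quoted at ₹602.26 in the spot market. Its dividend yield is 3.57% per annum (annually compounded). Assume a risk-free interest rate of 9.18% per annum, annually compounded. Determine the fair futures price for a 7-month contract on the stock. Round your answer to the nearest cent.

F = S · (1+r)^T / (1+q)^T
= 602.26 × 1.052568 / 1.020673 = 602.26 × 1.031249
F = ₹621.08

₹621.08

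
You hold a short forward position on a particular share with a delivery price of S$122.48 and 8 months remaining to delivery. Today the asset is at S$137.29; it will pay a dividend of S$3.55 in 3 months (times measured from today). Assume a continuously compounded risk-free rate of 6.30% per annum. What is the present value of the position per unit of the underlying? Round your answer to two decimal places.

-S$16.35

PV(remaining dividends) I = 3.55·e^(−0.0630·3/12) = 3.4945
Current forward F = (S − I)·e^(rT) = (137.29 − 3.4945)·e^(0.0630·8/12) = 133.7955 × 1.042894 = 139.5345
Value (long) = (F − K)·e^(−rT) = (139.5345 − 122.48) × 0.958870 = 16.3530
Short position value = −(long value) = -S$16.35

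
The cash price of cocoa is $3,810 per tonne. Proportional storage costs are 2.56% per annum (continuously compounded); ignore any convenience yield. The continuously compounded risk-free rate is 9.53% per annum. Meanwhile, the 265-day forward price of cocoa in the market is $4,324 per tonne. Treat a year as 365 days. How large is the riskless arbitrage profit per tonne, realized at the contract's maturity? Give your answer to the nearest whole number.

Fair forward: F* = S·e^(carry·T), with carry = (r + u) = 0.0953 + 0.0256 = 0.1209
F* = 3810 · e^(0.1209 × 265/365) = 3810 · e^0.087777 = 3810 × 1.091745 = $4159.5485
Market $4324 > fair $4159.5485: forward overpriced → cash-and-carry (buy spot, short the forward).
At maturity, profit = |F_mkt − F*| = |4324 − 4159.5485| = $164 per tonne

$164 per tonne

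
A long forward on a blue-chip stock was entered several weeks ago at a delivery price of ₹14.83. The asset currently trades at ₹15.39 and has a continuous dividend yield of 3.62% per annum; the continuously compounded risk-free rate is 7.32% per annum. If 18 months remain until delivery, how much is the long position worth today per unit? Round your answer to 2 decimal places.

₹1.29

Current fair forward for the remaining 18 months: F = S·e^((r − q)·T), (r − q) = 0.0732 − 0.0362 = 0.0370
F = 15.39 · e^(0.0370 × 18/12) = 15.39 × 1.057069 = 16.2683
Value of long forward = (F − K)·e^(−rT) = (16.2683 − 14.83) · e^(−0.0732·18/12)
= 1.4383 × 0.896013 = 1.29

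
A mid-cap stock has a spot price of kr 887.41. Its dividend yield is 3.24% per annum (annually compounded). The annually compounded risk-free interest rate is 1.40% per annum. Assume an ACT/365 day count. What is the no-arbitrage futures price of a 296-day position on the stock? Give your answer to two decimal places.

F = S · (1+r)^T / (1+q)^T
= 887.41 × 1.011338 / 1.026196 = 887.41 × 0.985521
F = kr 874.56

kr 874.56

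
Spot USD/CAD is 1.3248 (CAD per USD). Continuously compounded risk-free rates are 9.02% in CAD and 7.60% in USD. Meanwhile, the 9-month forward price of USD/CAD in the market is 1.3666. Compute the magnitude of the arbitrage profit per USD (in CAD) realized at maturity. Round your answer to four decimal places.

0.0276 per USD (in CAD)

Fair forward: F* = S·e^(carry·T), with carry = (r_CAD − r_USD) = 0.0902 − 0.0760 = 0.0142
F* = 1.3248 · e^(0.0142 × 9/12) = 1.3248 · e^0.010650 = 1.3248 × 1.010707 = 1.3390
Market 1.3666 > fair 1.3390: forward overpriced → cash-and-carry (buy spot, short the forward).
At maturity, profit = |F_mkt − F*| = |1.3666 − 1.3390| = 0.0276 per USD (in CAD)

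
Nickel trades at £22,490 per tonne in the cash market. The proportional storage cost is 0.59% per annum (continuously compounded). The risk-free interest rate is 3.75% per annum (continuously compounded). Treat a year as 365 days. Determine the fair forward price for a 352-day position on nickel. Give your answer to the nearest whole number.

£23,451 per tonne

Net carry = r + u − y = 0.0375 + 0.0059 − 0.0000 = 0.0434
F = S·e^((r+u−y)T) = 22490 · e^(0.0434 × 352/365) = 22490 · e^0.041854
= 22490 × 1.042742 = £23,451 per tonne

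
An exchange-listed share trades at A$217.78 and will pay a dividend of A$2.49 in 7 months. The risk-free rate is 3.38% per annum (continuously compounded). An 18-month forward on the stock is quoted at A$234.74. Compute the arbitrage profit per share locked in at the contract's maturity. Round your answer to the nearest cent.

A$8.20 per share

PV(dividends) I = 2.49·e^(−0.0338·7/12) = 2.4414
Fair forward F* = (S − I)·e^(rT) = (217.78 − 2.4414)·e^0.050700 = 215.3386 × 1.052007 = 226.5377
Market A$234.74 > fair 226.5377: forward overpriced → cash-and-carry (borrow at r, buy the stock and collect the dividends, short the forward).
Profit at T = |F_mkt − F*| = |234.74 − 226.5377| = A$8.20 per share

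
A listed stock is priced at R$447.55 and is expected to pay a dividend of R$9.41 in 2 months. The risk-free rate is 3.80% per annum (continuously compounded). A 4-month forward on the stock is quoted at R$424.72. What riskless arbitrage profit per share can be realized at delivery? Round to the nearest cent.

R$19.07 per share

PV(dividends) I = 9.41·e^(−0.0380·2/12) = 9.3506
Fair forward F* = (S − I)·e^(rT) = (447.55 − 9.3506)·e^0.012667 = 438.1994 × 1.012748 = 443.7856
Market R$424.72 < fair 443.7856: forward underpriced → reverse cash-and-carry (short the stock, invest proceeds at r, pay the dividends, go long the forward).
Profit at T = |F_mkt − F*| = |424.72 − 443.7856| = R$19.07 per share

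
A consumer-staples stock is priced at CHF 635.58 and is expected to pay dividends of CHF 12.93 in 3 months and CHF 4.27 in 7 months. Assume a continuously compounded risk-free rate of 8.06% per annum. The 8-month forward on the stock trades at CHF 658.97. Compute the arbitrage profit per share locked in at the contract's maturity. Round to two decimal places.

PV(dividends) I = 12.93·e^(−0.0806·3/12) + 4.27·e^(−0.0806·7/12) = 16.7460
Fair forward F* = (S − I)·e^(rT) = (635.58 − 16.7460)·e^0.053733 = 618.8340 × 1.055203 = 652.9955
Market CHF 658.97 > fair 652.9955: forward overpriced → cash-and-carry (borrow at r, buy the stock and collect the dividends, short the forward).
Profit at T = |F_mkt − F*| = |658.97 − 652.9955| = CHF 5.97 per share

CHF 5.97 per share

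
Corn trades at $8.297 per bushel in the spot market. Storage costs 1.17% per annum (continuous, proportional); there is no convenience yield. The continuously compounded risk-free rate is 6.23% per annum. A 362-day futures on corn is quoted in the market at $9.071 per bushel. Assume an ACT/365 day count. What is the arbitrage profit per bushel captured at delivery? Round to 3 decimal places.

$0.142 per bushel

Fair futures: F* = S·e^(carry·T), with carry = (r + u) = 0.0623 + 0.0117 = 0.0740
F* = 8.297 · e^(0.0740 × 362/365) = 8.297 · e^0.073392 = 8.297 × 1.076152 = $8.9288
Market $9.071 > fair $8.9288: forward overpriced → cash-and-carry (buy spot, short the forward).
At maturity, profit = |F_mkt − F*| = |9.071 − 8.9288| = $0.142 per bushel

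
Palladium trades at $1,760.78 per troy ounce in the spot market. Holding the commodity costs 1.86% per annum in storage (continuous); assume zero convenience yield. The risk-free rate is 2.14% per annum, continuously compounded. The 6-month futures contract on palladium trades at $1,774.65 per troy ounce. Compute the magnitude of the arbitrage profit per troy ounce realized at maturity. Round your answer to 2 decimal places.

$21.70 per troy ounce

Fair futures: F* = S·e^(carry·T), with carry = (r + u) = 0.0214 + 0.0186 = 0.0400
F* = 1760.78 · e^(0.0400 × 6/12) = 1760.78 · e^0.02000000 = 1760.78 × 1.02020134 = $1796.3501
Market $1774.65 < fair $1796.3501: forward underpriced → reverse cash-and-carry (short spot, go long the forward).
At maturity, profit = |F_mkt − F*| = |1774.65 − 1796.3501| = $21.70 per troy ounce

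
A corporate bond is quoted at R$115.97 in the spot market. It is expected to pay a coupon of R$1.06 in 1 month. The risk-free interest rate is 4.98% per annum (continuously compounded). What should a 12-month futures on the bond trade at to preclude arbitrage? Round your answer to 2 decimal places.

R$120.78

PV(coupons) I = 1.06·e^(−0.0498·1/12)
I = 1.0556
F = (S − I)·e^(rT) = (115.97 − 1.0556) · e^(0.0498·12/12)
= 114.9144 · e^0.049800 = 114.9144 × 1.051061 = R$120.78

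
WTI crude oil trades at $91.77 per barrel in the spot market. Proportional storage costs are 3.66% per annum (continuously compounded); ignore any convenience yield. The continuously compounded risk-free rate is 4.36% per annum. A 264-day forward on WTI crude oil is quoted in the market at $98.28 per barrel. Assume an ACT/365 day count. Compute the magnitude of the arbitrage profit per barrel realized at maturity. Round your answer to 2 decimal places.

Fair forward: F* = S·e^(carry·T), with carry = (r + u) = 0.0436 + 0.0366 = 0.0802
F* = 91.77 · e^(0.0802 × 264/365) = 91.77 · e^0.058008 = 91.77 × 1.059723 = $97.2508
Market $98.28 > fair $97.2508: forward overpriced → cash-and-carry (buy spot, short the forward).
At maturity, profit = |F_mkt − F*| = |98.28 − 97.2508| = $1.03 per barrel

$1.03 per barrel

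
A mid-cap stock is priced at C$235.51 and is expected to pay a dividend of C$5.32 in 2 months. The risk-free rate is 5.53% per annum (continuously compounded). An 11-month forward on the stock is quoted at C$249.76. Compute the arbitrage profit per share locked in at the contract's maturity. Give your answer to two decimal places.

C$7.55 per share

PV(dividends) I = 5.32·e^(−0.0553·2/12) = 5.2712
Fair forward F* = (S − I)·e^(rT) = (235.51 − 5.2712)·e^0.050692 = 230.2388 × 1.051999 = 242.2110
Market C$249.76 > fair 242.2110: forward overpriced → cash-and-carry (borrow at r, buy the stock and collect the dividends, short the forward).
Profit at T = |F_mkt − F*| = |249.76 − 242.2110| = C$7.55 per share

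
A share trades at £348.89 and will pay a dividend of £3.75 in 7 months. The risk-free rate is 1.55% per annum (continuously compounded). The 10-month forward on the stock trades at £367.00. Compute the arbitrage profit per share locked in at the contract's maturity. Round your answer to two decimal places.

PV(dividends) I = 3.75·e^(−0.0155·7/12) = 3.7162
Fair forward F* = (S − I)·e^(rT) = (348.89 − 3.7162)·e^0.012917 = 345.1738 × 1.013001 = 349.6614
Market £367.00 > fair 349.6614: forward overpriced → cash-and-carry (borrow at r, buy the stock and collect the dividends, short the forward).
Profit at T = |F_mkt − F*| = |367.00 − 349.6614| = £17.34 per share

£17.34 per share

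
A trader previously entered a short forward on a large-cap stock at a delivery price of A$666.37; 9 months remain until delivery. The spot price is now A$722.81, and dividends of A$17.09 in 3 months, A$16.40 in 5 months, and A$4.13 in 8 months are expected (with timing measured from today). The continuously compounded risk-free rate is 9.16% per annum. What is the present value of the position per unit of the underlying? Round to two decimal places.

-A$64.31

PV(remaining dividends) I = 17.09·e^(−0.0916·3/12) + 16.40·e^(−0.0916·5/12) + 4.13·e^(−0.0916·8/12) = 36.3743
Current forward F = (S − I)·e^(rT) = (722.81 − 36.3743)·e^(0.0916·9/12) = 686.4357 × 1.071115 = 735.2516
Value (long) = (F − K)·e^(−rT) = (735.2516 − 666.37) × 0.933607 = 64.3083
Short position value = −(long value) = -A$64.31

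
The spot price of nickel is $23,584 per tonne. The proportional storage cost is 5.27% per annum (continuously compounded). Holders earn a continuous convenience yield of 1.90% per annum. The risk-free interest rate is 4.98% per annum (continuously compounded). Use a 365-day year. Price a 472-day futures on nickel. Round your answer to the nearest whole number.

Net carry = r + u − y = 0.0498 + 0.0527 − 0.0190 = 0.0835
F = S·e^((r+u−y)T) = 23584 · e^(0.0835 × 472/365) = 23584 · e^0.107978
= 23584 × 1.114023 = $26,273 per tonne

$26,273 per tonne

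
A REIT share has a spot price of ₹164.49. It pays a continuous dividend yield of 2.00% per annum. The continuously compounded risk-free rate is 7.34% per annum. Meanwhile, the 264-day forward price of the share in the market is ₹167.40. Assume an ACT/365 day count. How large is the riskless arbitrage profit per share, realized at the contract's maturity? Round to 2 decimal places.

₹3.57 per share

Fair forward: F* = S·e^(carry·T), with carry = (r − q) = 0.0734 − 0.0200 = 0.0534
F* = 164.49 · e^(0.0534 × 264/365) = 164.49 · e^0.038624 = 164.49 × 1.039380 = ₹170.9676
Market ₹167.40 < fair ₹170.9676: forward underpriced → reverse cash-and-carry (short spot, go long the forward).
At maturity, profit = |F_mkt − F*| = |167.40 − 170.9676| = ₹3.57 per share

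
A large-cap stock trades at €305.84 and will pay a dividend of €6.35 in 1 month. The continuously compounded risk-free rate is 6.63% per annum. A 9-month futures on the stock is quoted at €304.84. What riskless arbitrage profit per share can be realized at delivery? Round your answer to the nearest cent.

€9.96 per share

PV(dividends) I = 6.35·e^(−0.0663·1/12) = 6.3150
Fair futures F* = (S − I)·e^(rT) = (305.84 − 6.3150)·e^0.049725 = 299.5250 × 1.050982 = 314.7954
Market €304.84 < fair 314.7954: forward underpriced → reverse cash-and-carry (short the stock, invest proceeds at r, pay the dividends, go long the forward).
Profit at T = |F_mkt − F*| = |304.84 − 314.7954| = €9.96 per share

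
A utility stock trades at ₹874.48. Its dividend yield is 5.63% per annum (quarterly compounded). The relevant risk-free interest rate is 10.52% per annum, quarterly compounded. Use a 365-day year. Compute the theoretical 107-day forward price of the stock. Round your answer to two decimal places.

F = S · (1+r/4)^(4T) / (1+q/4)^(4T)
= 874.48 × 1.030909 / 1.016524 = 874.48 × 1.014151
F = ₹886.85

₹886.85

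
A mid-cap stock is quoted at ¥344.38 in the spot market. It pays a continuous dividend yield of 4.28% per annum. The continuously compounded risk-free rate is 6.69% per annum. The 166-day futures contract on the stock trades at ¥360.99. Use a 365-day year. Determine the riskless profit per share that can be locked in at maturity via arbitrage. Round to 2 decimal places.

Fair futures: F* = S·e^(carry·T), with carry = (r − q) = 0.0669 − 0.0428 = 0.0241
F* = 344.38 · e^(0.0241 × 166/365) = 344.38 · e^0.010961 = 344.38 × 1.011021 = ¥348.1754
Market ¥360.99 > fair ¥348.1754: forward overpriced → cash-and-carry (buy spot, short the forward).
At maturity, profit = |F_mkt − F*| = |360.99 − 348.1754| = ¥12.81 per share

¥12.81 per share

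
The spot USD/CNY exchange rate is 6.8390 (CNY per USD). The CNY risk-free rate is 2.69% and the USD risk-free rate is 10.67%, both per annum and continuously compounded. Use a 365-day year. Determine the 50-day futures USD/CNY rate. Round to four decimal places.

F = S·e^((r_CNY − r_USD)T) = 6.8390 · e^((0.0269 − 0.1067) × 50/365)
= 6.8390 · e^-0.010932 = 6.8390 × 0.989128
F = 6.7646 CNY per USD

6.7646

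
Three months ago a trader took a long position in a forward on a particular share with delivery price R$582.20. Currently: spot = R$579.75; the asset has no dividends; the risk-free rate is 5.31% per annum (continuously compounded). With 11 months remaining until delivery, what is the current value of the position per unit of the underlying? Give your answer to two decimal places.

R$25.21

Current fair forward for the remaining 11 months: F = S·e^(r·T), r = 0.0531
F = 579.75 · e^(0.0531 × 11/12) = 579.75 × 1.049879 = 608.6674
Value of long forward = (F − K)·e^(−rT) = (608.6674 − 582.20) · e^(−0.0531·11/12)
= 26.4674 × 0.952491 = 25.21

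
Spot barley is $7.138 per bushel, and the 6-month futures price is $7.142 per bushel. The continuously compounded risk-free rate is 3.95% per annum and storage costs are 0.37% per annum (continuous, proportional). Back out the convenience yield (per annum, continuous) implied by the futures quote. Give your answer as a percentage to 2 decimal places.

4.21%

F = S·e^((r+u−y)T) ⇒ (r+u−y) = ln(F/S)/T
ln(7.142/7.138) = 0.000560; /T ⇒ 0.001120
y = r + u − ln(F/S)/T = 0.0395 + 0.0037 − 0.001120 = 0.042080
y = 4.21%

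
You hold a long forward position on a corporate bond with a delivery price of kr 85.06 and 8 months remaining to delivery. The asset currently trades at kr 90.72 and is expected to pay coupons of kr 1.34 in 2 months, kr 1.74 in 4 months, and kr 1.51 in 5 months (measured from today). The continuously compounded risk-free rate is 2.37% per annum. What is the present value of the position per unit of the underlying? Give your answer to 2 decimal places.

kr 2.44

PV(remaining coupons) I = 1.34·e^(−0.0237·2/12) + 1.74·e^(−0.0237·4/12) + 1.51·e^(−0.0237·5/12) = 4.5562
Current forward F = (S − I)·e^(rT) = (90.72 − 4.5562)·e^(0.0237·8/12) = 86.1638 × 1.015925 = 87.5360
Value (long) = (F − K)·e^(−rT) = (87.5360 − 85.06) × 0.984324 = 2.4372
Value = kr 2.44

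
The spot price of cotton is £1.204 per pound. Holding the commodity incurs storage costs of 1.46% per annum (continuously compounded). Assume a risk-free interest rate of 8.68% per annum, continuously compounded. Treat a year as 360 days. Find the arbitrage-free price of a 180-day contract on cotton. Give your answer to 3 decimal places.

Net carry = r + u − y = 0.0868 + 0.0146 − 0.0000 = 0.1014
F = S·e^((r+u−y)T) = 1.204 · e^(0.1014 × 180/360) = 1.204 · e^0.050700
= 1.204 × 1.052007 = £1.267 per pound

£1.267 per pound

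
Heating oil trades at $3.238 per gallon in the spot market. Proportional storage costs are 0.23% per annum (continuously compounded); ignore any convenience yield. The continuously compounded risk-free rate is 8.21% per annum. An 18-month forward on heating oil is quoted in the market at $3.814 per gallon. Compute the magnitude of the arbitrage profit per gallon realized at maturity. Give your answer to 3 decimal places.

$0.139 per gallon

Fair forward: F* = S·e^(carry·T), with carry = (r + u) = 0.0821 + 0.0023 = 0.0844
F* = 3.238 · e^(0.0844 × 18/12) = 3.238 · e^0.126600 = 3.238 × 1.134963 = $3.6750
Market $3.814 > fair $3.6750: forward overpriced → cash-and-carry (buy spot, short the forward).
At maturity, profit = |F_mkt − F*| = |3.814 − 3.6750| = $0.139 per gallon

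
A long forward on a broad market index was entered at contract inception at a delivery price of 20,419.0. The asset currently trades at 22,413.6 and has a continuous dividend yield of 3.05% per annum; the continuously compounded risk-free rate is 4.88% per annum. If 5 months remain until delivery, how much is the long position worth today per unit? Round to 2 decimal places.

2122.56

Current fair forward for the remaining 5 months: F = S·e^((r − q)·T), (r − q) = 0.0488 − 0.0305 = 0.0183
F = 22413.6 · e^(0.0183 × 5/12) = 22413.6 × 1.00765414 = 22585.1568
Value of long forward = (F − K)·e^(−rT) = (22585.1568 − 20419.0) · e^(−0.0488·5/12)
= 2166.1568 × 0.97987199 = 2122.56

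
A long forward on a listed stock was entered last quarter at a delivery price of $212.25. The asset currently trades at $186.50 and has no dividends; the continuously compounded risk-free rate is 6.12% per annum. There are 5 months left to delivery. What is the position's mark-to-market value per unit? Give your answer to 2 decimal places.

Current fair forward for the remaining 5 months: F = S·e^(r·T), r = 0.0612
F = 186.50 · e^(0.0612 × 5/12) = 186.50 × 1.025828 = 191.3169
Value of long forward = (F − K)·e^(−rT) = (191.3169 − 212.25) · e^(−0.0612·5/12)
= -20.9331 × 0.974822 = -20.41

-$20.41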